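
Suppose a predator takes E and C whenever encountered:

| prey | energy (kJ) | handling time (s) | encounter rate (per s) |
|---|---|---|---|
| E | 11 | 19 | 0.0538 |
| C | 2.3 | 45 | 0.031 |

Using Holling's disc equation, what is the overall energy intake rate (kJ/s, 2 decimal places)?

R = (0.0538×11 + 0.031×2.3) / (1 + 0.0538×19 + 0.031×45) = 0.6631/3.417 = 0.194 kJ/s.

0.19 kJ/s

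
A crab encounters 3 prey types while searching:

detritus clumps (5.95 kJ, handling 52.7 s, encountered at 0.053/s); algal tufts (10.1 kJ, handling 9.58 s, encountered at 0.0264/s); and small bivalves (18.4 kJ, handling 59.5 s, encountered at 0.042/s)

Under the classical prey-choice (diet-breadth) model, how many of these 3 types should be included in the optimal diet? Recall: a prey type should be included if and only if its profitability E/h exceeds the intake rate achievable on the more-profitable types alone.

Rank by E/h (kJ/s): algal tufts 1.05, small bivalves 0.309, detritus clumps 0.113. Include each in turn until the next type's E/h falls below the running intake rate.
Rate on top 1: 0.2128. small bivalves: 0.309 > 0.2128 → include.
Rate on top 2: 0.277. detritus clumps: 0.113 < 0.277 → exclude; stop.
Optimal diet: algal tufts, small bivalves — 2 of 3 types.

2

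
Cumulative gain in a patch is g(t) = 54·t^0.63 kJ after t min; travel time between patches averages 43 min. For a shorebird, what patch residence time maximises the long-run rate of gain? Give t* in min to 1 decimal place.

73.2 min

Optimal t* satisfies g'(t*) = g(t*)/(T + t*).
g'(t) = 0.63·54·t^-0.37. Setting 0.63·54·t^-0.37 = 54·t^0.63/(43+t) gives 0.63(43+t) = t, so 0.37·t = 0.63×43.
t* = 0.63×43/0.37 = 73.22 min.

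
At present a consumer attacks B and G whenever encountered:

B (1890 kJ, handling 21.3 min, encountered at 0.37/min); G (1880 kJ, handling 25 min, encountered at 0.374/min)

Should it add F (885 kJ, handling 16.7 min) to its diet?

No

Intake rate on the current diet: R = (0.37×1890 + 0.374×1880) / (1 + 0.37×21.3 + 0.374×25) = 1402/18.23 = 76.93 kJ/min.
Profitability of F: 885/16.7 = 52.99 kJ/min.
Since 52.99 < R, time spent handling F is better spent searching.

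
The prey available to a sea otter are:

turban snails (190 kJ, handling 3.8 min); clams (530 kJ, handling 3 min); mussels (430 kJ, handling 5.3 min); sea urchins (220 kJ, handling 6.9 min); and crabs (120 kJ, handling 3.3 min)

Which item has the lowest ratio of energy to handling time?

Profitability E/h (kJ/min): turban snails = 190/3.8 = 50, clams = 530/3 = 177, mussels = 430/5.3 = 81.1, sea urchins = 220/6.9 = 31.9, crabs = 120/3.3 = 36.4.
Ranked: clams > mussels > turban snails > crabs > sea urchins.

sea urchins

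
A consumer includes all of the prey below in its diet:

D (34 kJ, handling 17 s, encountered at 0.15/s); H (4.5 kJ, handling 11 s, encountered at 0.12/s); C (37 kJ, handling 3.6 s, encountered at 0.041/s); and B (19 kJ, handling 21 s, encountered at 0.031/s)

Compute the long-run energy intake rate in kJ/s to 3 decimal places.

1.366 kJ/s

Energy encountered per unit search time: 0.15×34 + 0.12×4.5 + 0.041×37 + 0.031×19 = 7.746 kJ/s.
Handling time per unit search time: 0.15×17 + 0.12×11 + 0.041×3.6 + 0.031×21 = 4.669.
Rate = 7.746/(1 + 4.669) = 1.366 kJ/s.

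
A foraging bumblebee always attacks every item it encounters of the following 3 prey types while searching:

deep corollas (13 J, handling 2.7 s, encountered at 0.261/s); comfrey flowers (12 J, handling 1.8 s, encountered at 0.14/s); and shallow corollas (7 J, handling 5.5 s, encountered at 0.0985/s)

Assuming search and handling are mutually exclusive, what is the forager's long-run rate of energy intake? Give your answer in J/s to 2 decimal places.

2.31 J/s

Energy encountered per unit search time: 0.261×13 + 0.14×12 + 0.0985×7 = 5.763 J/s.
Handling time per unit search time: 0.261×2.7 + 0.14×1.8 + 0.0985×5.5 = 1.498.
Rate = 5.763/(1 + 1.498) = 2.306 J/s.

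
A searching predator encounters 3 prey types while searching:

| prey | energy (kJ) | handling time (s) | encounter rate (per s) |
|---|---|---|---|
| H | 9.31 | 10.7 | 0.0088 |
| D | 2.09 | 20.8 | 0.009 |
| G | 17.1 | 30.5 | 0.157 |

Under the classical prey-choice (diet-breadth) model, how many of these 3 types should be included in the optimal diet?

Profitabilities (E/h, kJ/s): H 0.87, G 0.561, D 0.1. Add prey in this order while the next type's profitability exceeds the intake rate on those already taken.
Rate on top 1: 0.07488. G: 0.561 > 0.07488 → include.
Rate on top 2: 0.4703. D: 0.1 < 0.4703 → exclude; stop.
Optimal diet: H, G — 2 of 3 types.

2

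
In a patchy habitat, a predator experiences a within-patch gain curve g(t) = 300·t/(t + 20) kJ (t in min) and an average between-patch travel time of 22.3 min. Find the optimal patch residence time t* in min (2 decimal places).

Maximise g(t)/(T+t): set derivative to zero → g'(t)(T+t) = g(t).
g'(t) = 300·20/(t + 20)². Setting 300·20/(t+20)² = 300t/[(t+20)(22.3+t)] gives 20(22.3+t) = t(t+20), so t² = 20×22.3 = 446.
t* = √446 = 21.12 min.

21.12 min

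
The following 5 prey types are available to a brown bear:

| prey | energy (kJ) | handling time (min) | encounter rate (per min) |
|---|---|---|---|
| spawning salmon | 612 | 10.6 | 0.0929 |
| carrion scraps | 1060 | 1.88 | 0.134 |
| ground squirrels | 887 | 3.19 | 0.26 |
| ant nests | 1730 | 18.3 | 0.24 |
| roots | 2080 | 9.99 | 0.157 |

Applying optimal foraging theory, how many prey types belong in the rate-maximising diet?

Rank by E/h (kJ/min): carrion scraps 564, ground squirrels 278, roots 208, ant nests 94.5, spawning salmon 57.7. Include each in turn until the next type's E/h falls below the running intake rate.
Rate on top 1: 113.5. ground squirrels: 278 > 113.5 → include.
Rate on top 2: 179. roots: 208 > 179 → include.
Rate on top 3: 191.6. ant nests: 94.5 < 191.6 → exclude; stop.
Optimal diet: carrion scraps, ground squirrels, roots — 3 of 5 types.

3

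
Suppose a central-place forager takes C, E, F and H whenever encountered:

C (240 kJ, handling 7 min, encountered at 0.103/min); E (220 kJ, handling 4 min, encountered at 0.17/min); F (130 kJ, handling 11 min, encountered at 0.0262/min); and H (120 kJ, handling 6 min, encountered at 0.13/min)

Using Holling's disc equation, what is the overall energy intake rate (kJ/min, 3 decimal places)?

23.385 kJ/min

Energy encountered per unit search time: 0.103×240 + 0.17×220 + 0.0262×130 + 0.13×120 = 81.13 kJ/min.
Handling time per unit search time: 0.103×7 + 0.17×4 + 0.0262×11 + 0.13×6 = 2.469.
Rate = 81.13/(1 + 2.469) = 23.38 kJ/min.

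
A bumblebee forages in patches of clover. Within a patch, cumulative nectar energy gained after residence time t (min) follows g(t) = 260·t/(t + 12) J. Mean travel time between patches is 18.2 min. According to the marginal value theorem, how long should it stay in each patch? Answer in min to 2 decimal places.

14.78 min

Maximise g(t)/(T+t): set derivative to zero → g'(t)(T+t) = g(t).
g'(t) = 260·12/(t + 12)². Setting 260·12/(t+12)² = 260t/[(t+12)(18.2+t)] gives 12(18.2+t) = t(t+12), so t² = 12×18.2 = 218.4.
t* = √218.4 = 14.78 min.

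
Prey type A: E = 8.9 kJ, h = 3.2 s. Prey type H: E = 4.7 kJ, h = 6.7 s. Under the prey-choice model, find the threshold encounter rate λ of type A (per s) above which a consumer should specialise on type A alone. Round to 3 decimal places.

0.105 per s

Drop type H once their profitability E₂/h₂ falls below the rate achievable on type A alone: E₂/h₂ = λE₁/(1 + λh₁).
Solve for λ: λE₁h₂ = E₂(1 + λh₁) → λ(E₁h₂ − E₂h₁) = E₂ → λ = E₂/(E₁h₂ − E₂h₁).
λ = 4.7/(8.9×6.7 − 4.7×3.2) = 4.7/44.59 = 0.1054 per s.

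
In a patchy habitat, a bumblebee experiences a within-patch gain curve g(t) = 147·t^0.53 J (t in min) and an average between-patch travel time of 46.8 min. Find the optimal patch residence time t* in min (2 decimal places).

By the marginal value theorem, leave when the instantaneous gain rate g'(t) equals the habitat-wide average g(t)/(T + t).
g'(t) = 0.53·147·t^-0.47. Setting 0.53·147·t^-0.47 = 147·t^0.53/(46.8+t) gives 0.53(46.8+t) = t, so 0.47·t = 0.53×46.8.
t* = 0.53×46.8/0.47 = 52.77 min.

52.77 min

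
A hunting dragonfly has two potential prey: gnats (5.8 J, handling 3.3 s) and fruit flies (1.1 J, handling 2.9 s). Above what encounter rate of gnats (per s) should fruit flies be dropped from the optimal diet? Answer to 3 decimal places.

0.083 per s

Drop fruit flies once their profitability E₂/h₂ falls below the rate achievable on gnats alone: E₂/h₂ = λE₁/(1 + λh₁).
Solve for λ: λE₁h₂ = E₂(1 + λh₁) → λ(E₁h₂ − E₂h₁) = E₂ → λ = E₂/(E₁h₂ − E₂h₁).
λ = 1.1/(5.8×2.9 − 1.1×3.3) = 1.1/13.19 = 0.0834 per s.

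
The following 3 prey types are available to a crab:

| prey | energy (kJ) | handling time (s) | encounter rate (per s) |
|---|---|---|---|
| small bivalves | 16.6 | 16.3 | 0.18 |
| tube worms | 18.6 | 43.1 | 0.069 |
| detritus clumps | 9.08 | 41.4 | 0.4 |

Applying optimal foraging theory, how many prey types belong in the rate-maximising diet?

Rank by E/h (kJ/s): small bivalves 1.02, tube worms 0.432, detritus clumps 0.219. Include each in turn until the next type's E/h falls below the running intake rate.
Rate on top 1: 0.7595. tube worms: 0.432 < 0.7595 → exclude; stop.
Optimal diet: small bivalves — 1 of 3 types.

1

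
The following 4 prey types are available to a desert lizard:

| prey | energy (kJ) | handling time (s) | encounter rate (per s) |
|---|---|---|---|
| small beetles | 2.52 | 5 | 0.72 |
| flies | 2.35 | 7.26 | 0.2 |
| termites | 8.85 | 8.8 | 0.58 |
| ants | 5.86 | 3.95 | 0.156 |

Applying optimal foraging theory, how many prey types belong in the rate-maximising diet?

Rank by E/h (kJ/s): ants 1.48, termites 1.01, small beetles 0.504, flies 0.324. Include each in turn until the next type's E/h falls below the running intake rate.
Rate on top 1: 0.5656. termites: 1.01 > 0.5656 → include.
Rate on top 2: 0.8998. small beetles: 0.504 < 0.8998 → exclude; stop.
Optimal diet: ants, termites — 2 of 4 types.

2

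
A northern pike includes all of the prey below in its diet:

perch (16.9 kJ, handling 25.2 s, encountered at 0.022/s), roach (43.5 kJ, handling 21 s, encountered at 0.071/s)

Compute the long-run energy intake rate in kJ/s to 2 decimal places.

1.14 kJ/s

R = Σλ_iE_i / (1 + Σλ_ih_i)
Numerator: 0.022×16.9 + 0.071×43.5 = 3.46
Denominator: 1 + 0.022×25.2 + 0.071×21 = 3.045
R = 3.46/3.045 = 1.136 kJ/s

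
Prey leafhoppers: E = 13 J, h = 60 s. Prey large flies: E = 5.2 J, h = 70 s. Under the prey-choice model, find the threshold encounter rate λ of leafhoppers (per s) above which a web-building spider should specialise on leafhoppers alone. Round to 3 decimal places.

At the threshold, the rate on leafhoppers alone equals the profitability of large flies: λ·13/(1 + λ·60) = 5.2/70 = 0.07429.
Rearranging, λ(13 − 0.07429×60) = 0.07429, so λ = 0.07429/8.543 = 0.008696 per s.

0.009 per s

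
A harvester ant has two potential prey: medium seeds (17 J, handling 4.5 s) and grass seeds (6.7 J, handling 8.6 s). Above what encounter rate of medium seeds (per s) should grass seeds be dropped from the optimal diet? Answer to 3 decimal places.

The zero-one rule: include grass seeds iff E₂/h₂ > λE₁/(1+λh₁). Equality gives the switch point.
λE₁h₂ = E₂ + λE₂h₁ ⇒ λ = E₂/(E₁h₂ − E₂h₁) = 6.7/(146.2 − 30.15) = 0.05773 per s.

0.058 per s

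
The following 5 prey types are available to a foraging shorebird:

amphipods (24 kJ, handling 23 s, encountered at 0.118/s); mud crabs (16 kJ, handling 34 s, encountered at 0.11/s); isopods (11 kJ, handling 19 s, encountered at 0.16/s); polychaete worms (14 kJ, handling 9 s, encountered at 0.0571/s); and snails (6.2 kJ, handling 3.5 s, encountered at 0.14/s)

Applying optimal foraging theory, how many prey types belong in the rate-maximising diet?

3

E/h in descending order: snails 1.77, polychaete worms 1.56, amphipods 1.04, isopods 0.579, mud crabs 0.471 kJ/s. The optimal diet is the largest prefix of this list for which every included type satisfies E_i/h_i > R on the types above it.
Rate on top 1: 0.5826. polychaete worms: 1.56 > 0.5826 → include.
Rate on top 2: 0.8321. amphipods: 1.04 > 0.8321 → include.
Rate on top 3: 0.9537. isopods: 0.579 < 0.9537 → exclude; stop.
Optimal diet: snails, polychaete worms, amphipods — 3 of 5 types.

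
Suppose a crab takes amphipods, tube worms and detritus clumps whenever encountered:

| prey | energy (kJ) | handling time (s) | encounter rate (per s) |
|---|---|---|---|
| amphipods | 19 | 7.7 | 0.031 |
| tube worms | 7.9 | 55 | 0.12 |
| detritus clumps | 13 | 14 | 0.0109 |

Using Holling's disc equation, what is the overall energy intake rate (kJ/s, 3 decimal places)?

R = (0.031×19 + 0.12×7.9 + 0.0109×13) / (1 + 0.031×7.7 + 0.12×55 + 0.0109×14) = 1.679/7.991 = 0.2101 kJ/s.

0.210 kJ/s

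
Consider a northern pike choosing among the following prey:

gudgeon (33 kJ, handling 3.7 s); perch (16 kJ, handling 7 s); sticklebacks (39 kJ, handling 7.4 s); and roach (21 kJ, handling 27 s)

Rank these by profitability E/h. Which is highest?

gudgeon

In descending order of E/h:
gudgeon: 33/3.7 = 8.92 kJ/s
sticklebacks: 39/7.4 = 5.27 kJ/s
perch: 16/7 = 2.29 kJ/s
roach: 21/27 = 0.778 kJ/s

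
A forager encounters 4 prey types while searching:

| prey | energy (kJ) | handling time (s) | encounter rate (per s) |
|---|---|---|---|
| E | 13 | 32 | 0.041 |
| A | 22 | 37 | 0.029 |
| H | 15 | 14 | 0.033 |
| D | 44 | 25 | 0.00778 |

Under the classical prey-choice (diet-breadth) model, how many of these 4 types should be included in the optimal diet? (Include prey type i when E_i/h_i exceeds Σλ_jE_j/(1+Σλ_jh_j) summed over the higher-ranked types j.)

3

E/h in descending order: D 1.76, H 1.07, A 0.595, E 0.406 kJ/s. The optimal diet is the largest prefix of this list for which every included type satisfies E_i/h_i > R on the types above it.
Rate on top 1: 0.2866. H: 1.07 > 0.2866 → include.
Rate on top 2: 0.5055. A: 0.595 > 0.5055 → include.
Rate on top 3: 0.5405. E: 0.406 < 0.5405 → exclude; stop.
Optimal diet: D, H, A — 3 of 4 types.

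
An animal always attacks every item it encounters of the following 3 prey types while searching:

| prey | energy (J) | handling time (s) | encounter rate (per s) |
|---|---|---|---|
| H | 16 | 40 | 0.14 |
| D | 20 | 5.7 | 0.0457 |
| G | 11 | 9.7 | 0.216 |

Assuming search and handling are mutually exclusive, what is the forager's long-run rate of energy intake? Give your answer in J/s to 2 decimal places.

0.62 J/s

R = Σλ_iE_i / (1 + Σλ_ih_i)
Numerator: 0.14×16 + 0.0457×20 + 0.216×11 = 5.53
Denominator: 1 + 0.14×40 + 0.0457×5.7 + 0.216×9.7 = 8.956
R = 5.53/8.956 = 0.6175 J/s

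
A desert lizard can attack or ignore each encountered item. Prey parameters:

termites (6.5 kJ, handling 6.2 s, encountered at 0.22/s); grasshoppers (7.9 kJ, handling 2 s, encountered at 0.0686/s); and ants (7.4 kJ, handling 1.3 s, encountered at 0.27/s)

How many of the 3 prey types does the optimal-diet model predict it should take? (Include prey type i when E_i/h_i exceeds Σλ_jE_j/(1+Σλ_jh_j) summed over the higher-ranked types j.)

2

E/h in descending order: ants 5.69, grasshoppers 3.95, termites 1.05 kJ/s. The optimal diet is the largest prefix of this list for which every included type satisfies E_i/h_i > R on the types above it.
Rate on top 1: 1.479. grasshoppers: 3.95 > 1.479 → include.
Rate on top 2: 1.707. termites: 1.05 < 1.707 → exclude; stop.
Optimal diet: ants, grasshoppers — 2 of 3 types.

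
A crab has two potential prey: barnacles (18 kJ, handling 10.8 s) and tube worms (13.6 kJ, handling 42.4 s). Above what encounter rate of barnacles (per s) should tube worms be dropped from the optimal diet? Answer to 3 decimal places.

The zero-one rule: include tube worms iff E₂/h₂ > λE₁/(1+λh₁). Equality gives the switch point.
λE₁h₂ = E₂ + λE₂h₁ ⇒ λ = E₂/(E₁h₂ − E₂h₁) = 13.6/(763.2 − 146.9) = 0.02207 per s.

0.022 per s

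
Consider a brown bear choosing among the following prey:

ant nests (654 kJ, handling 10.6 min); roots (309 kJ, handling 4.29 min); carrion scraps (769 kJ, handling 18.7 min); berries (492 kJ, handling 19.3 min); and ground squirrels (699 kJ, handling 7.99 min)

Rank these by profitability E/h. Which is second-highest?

In descending order of E/h:
ground squirrels: 699/7.99 = 87.5 kJ/min
roots: 309/4.29 = 72 kJ/min
ant nests: 654/10.6 = 61.7 kJ/min
carrion scraps: 769/18.7 = 41.1 kJ/min
berries: 492/19.3 = 25.5 kJ/min

roots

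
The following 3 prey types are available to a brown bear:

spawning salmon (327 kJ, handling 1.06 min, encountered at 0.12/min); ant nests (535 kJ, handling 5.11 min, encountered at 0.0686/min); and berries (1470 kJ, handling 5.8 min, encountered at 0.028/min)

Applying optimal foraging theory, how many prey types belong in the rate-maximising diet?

E/h in descending order: spawning salmon 308, berries 253, ant nests 105 kJ/min. The optimal diet is the largest prefix of this list for which every included type satisfies E_i/h_i > R on the types above it.
Rate on top 1: 34.81. berries: 253 > 34.81 → include.
Rate on top 2: 62.34. ant nests: 105 > 62.34 → include.
Optimal diet: spawning salmon, berries, ant nests — 3 of 3 types.

3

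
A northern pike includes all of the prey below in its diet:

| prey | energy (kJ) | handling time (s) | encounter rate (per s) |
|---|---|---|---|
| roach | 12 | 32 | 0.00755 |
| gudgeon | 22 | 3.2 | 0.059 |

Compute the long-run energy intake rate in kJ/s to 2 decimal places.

0.97 kJ/s

R = (0.00755×12 + 0.059×22) / (1 + 0.00755×32 + 0.059×3.2) = 1.389/1.43 = 0.9708 kJ/s.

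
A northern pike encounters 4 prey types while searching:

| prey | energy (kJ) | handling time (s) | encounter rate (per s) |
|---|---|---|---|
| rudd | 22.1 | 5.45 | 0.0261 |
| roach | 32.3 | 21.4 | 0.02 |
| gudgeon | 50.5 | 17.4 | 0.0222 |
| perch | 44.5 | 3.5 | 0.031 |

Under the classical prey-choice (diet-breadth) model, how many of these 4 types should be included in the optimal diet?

E/h in descending order: perch 12.7, rudd 4.06, gudgeon 2.9, roach 1.51 kJ/s. The optimal diet is the largest prefix of this list for which every included type satisfies E_i/h_i > R on the types above it.
Rate on top 1: 1.244. rudd: 4.06 > 1.244 → include.
Rate on top 2: 1.564. gudgeon: 2.9 > 1.564 → include.
Rate on top 3: 1.88. roach: 1.51 < 1.88 → exclude; stop.
Optimal diet: perch, rudd, gudgeon — 3 of 4 types.

3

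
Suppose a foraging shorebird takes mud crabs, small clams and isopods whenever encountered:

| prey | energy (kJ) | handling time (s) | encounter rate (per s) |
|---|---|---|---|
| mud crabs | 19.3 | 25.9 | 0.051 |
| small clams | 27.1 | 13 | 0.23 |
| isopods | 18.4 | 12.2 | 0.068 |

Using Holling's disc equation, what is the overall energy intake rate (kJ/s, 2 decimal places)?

1.38 kJ/s

Energy encountered per unit search time: 0.051×19.3 + 0.23×27.1 + 0.068×18.4 = 8.469 kJ/s.
Handling time per unit search time: 0.051×25.9 + 0.23×13 + 0.068×12.2 = 5.141.
Rate = 8.469/(1 + 5.141) = 1.379 kJ/s.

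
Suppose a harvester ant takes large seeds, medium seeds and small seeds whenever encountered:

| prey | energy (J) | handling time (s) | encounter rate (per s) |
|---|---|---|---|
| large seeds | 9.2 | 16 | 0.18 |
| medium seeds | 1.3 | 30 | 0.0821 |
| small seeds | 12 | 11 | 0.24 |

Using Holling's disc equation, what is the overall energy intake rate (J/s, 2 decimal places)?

R = (0.18×9.2 + 0.0821×1.3 + 0.24×12) / (1 + 0.18×16 + 0.0821×30 + 0.24×11) = 4.643/8.983 = 0.5168 J/s.

0.52 J/s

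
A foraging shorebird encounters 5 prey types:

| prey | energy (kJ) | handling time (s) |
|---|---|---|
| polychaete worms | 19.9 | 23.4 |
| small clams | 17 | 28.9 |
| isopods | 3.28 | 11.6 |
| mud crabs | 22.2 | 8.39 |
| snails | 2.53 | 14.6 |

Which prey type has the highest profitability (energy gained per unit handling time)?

mud crabs

Profitability E/h (kJ/s): polychaete worms = 19.9/23.4 = 0.85, small clams = 17/28.9 = 0.588, isopods = 3.28/11.6 = 0.283, mud crabs = 22.2/8.39 = 2.65, snails = 2.53/14.6 = 0.173.
Ranked: mud crabs > polychaete worms > small clams > isopods > snails.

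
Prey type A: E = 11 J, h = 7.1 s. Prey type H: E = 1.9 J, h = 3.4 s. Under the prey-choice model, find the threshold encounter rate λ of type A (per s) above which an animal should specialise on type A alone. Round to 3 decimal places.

0.079 per s

At the threshold, the rate on type A alone equals the profitability of type H: λ·11/(1 + λ·7.1) = 1.9/3.4 = 0.5588.
Rearranging, λ(11 − 0.5588×7.1) = 0.5588, so λ = 0.5588/7.032 = 0.07946 per s.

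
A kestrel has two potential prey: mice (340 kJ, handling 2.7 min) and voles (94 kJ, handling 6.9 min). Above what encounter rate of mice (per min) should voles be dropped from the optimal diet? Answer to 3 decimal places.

0.045 per min

The zero-one rule: include voles iff E₂/h₂ > λE₁/(1+λh₁). Equality gives the switch point.
λE₁h₂ = E₂ + λE₂h₁ ⇒ λ = E₂/(E₁h₂ − E₂h₁) = 94/(2346 − 253.8) = 0.04493 per min.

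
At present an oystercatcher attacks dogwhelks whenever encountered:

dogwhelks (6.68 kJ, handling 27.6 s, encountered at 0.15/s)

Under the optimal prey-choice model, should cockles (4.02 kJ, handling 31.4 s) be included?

No

Current rate: (0.15×6.68)/(1 + 0.15×27.6) = 0.1949 kJ/s.
cockles: E/h = 4.02/31.4 = 0.128 kJ/s.
0.128 < 0.1949, so adding cockles would lower the average — exclude it.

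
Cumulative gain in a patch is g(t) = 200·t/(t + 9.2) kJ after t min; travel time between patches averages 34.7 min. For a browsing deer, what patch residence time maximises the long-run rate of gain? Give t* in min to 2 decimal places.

17.87 min

By the marginal value theorem, leave when the instantaneous gain rate g'(t) equals the habitat-wide average g(t)/(T + t).
g'(t) = 200·9.2/(t + 9.2)². Setting 200·9.2/(t+9.2)² = 200t/[(t+9.2)(34.7+t)] gives 9.2(34.7+t) = t(t+9.2), so t² = 9.2×34.7 = 319.2.
t* = √319.2 = 17.87 min.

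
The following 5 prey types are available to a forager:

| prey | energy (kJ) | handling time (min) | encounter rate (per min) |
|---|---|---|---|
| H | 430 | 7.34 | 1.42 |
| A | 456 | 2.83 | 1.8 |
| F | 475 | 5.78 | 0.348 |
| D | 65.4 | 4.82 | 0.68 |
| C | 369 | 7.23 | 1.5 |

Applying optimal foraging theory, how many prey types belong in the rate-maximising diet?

1

E/h in descending order: A 161, F 82.2, H 58.6, C 51, D 13.6 kJ/min. The optimal diet is the largest prefix of this list for which every included type satisfies E_i/h_i > R on the types above it.
Rate on top 1: 134.7. F: 82.2 < 134.7 → exclude; stop.
Optimal diet: A — 1 of 5 types.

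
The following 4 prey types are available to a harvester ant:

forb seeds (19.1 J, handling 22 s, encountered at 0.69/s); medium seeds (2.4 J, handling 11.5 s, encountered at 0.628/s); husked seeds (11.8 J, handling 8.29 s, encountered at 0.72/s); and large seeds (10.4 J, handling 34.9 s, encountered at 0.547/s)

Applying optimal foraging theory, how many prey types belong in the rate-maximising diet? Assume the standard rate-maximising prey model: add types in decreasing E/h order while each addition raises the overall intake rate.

1

Profitabilities (E/h, J/s): husked seeds 1.42, forb seeds 0.868, large seeds 0.298, medium seeds 0.209. Add prey in this order while the next type's profitability exceeds the intake rate on those already taken.
Rate on top 1: 1.219. forb seeds: 0.868 < 1.219 → exclude; stop.
Optimal diet: husked seeds — 1 of 4 types.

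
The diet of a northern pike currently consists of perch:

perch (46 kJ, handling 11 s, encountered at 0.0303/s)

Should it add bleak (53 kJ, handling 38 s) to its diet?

Yes

Intake rate on the current diet: R = (0.0303×46) / (1 + 0.0303×11) = 1.394/1.333 = 1.045 kJ/s.
Profitability of bleak: 53/38 = 1.395 kJ/s.
1.395 > 1.045, so adding bleak raises the average — include it.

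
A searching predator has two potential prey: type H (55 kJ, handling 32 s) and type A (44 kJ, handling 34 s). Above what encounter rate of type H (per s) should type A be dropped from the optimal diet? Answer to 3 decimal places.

0.095 per s

The zero-one rule: include type A iff E₂/h₂ > λE₁/(1+λh₁). Equality gives the switch point.
λE₁h₂ = E₂ + λE₂h₁ ⇒ λ = E₂/(E₁h₂ − E₂h₁) = 44/(1870 − 1408) = 0.09524 per s.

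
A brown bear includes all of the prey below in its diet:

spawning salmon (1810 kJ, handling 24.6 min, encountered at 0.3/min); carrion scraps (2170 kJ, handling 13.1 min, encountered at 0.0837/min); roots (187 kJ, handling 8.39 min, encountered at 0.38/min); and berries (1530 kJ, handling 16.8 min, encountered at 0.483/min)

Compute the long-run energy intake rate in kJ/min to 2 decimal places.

73.86 kJ/min

R = (0.3×1810 + 0.0837×2170 + 0.38×187 + 0.483×1530) / (1 + 0.3×24.6 + 0.0837×13.1 + 0.38×8.39 + 0.483×16.8) = 1535/20.78 = 73.86 kJ/min.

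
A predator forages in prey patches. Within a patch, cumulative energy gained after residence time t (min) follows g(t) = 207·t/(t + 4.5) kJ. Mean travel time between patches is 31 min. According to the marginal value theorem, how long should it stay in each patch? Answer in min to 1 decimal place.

11.8 min

By the marginal value theorem, leave when the instantaneous gain rate g'(t) equals the habitat-wide average g(t)/(T + t).
g'(t) = 207·4.5/(t + 4.5)². Setting 207·4.5/(t+4.5)² = 207t/[(t+4.5)(31+t)] gives 4.5(31+t) = t(t+4.5), so t² = 4.5×31 = 139.5.
t* = √139.5 = 11.81 min.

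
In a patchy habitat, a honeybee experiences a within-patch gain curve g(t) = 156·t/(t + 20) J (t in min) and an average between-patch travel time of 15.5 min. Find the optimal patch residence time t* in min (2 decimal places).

Optimal t* satisfies g'(t*) = g(t*)/(T + t*).
g'(t) = 156·20/(t + 20)². Setting 156·20/(t+20)² = 156t/[(t+20)(15.5+t)] gives 20(15.5+t) = t(t+20), so t² = 20×15.5 = 310.
t* = √310 = 17.61 min.

17.61 min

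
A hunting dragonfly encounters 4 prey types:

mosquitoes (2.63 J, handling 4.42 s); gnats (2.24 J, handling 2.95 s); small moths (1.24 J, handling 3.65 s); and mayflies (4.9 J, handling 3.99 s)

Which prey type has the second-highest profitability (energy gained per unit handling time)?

gnats

Profitability E/h (J/s): mosquitoes = 2.63/4.42 = 0.595, gnats = 2.24/2.95 = 0.759, small moths = 1.24/3.65 = 0.34, mayflies = 4.9/3.99 = 1.23.
Ranked: mayflies > gnats > mosquitoes > small moths.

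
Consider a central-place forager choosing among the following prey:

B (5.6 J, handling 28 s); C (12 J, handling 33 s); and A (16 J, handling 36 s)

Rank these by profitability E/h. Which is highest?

Profitability E/h (J/s): B = 5.6/28 = 0.2, C = 12/33 = 0.364, A = 16/36 = 0.444.
Ranked: A > C > B.

A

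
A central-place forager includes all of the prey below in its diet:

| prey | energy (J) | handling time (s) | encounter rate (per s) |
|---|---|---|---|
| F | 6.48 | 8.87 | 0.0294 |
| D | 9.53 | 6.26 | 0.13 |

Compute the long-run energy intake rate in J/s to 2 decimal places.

Energy encountered per unit search time: 0.0294×6.48 + 0.13×9.53 = 1.429 J/s.
Handling time per unit search time: 0.0294×8.87 + 0.13×6.26 = 1.075.
Rate = 1.429/(1 + 1.075) = 0.689 J/s.

0.69 J/s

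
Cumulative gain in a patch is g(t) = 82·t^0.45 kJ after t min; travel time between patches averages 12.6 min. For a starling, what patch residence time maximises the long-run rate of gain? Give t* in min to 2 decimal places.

10.31 min

By the marginal value theorem, leave when the instantaneous gain rate g'(t) equals the habitat-wide average g(t)/(T + t).
g'(t) = 0.45·82·t^-0.55. Setting 0.45·82·t^-0.55 = 82·t^0.45/(12.6+t) gives 0.45(12.6+t) = t, so 0.55·t = 0.45×12.6.
t* = 0.45×12.6/0.55 = 10.31 min.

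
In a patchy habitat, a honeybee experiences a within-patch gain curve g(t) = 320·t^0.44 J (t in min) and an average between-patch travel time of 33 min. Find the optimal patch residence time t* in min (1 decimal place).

Maximise g(t)/(T+t): set derivative to zero → g'(t)(T+t) = g(t).
g'(t) = 0.44·320·t^-0.56. Setting 0.44·320·t^-0.56 = 320·t^0.44/(33+t) gives 0.44(33+t) = t, so 0.56·t = 0.44×33.
t* = 0.44×33/0.56 = 25.93 min.

25.9 min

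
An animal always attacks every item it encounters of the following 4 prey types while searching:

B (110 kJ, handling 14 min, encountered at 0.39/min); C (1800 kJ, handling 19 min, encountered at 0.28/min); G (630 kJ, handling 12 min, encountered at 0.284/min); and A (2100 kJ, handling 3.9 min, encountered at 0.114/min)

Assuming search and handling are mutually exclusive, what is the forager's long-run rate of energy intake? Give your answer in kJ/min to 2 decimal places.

61.74 kJ/min

R = Σλ_iE_i / (1 + Σλ_ih_i)
Numerator: 0.39×110 + 0.28×1800 + 0.284×630 + 0.114×2100 = 965.2
Denominator: 1 + 0.39×14 + 0.28×19 + 0.284×12 + 0.114×3.9 = 15.63
R = 965.2/15.63 = 61.74 kJ/min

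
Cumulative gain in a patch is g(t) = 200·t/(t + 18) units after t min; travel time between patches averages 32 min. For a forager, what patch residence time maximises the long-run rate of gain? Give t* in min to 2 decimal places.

24.00 min

Maximise g(t)/(T+t): set derivative to zero → g'(t)(T+t) = g(t).
g'(t) = 200·18/(t + 18)². Setting 200·18/(t+18)² = 200t/[(t+18)(32+t)] gives 18(32+t) = t(t+18), so t² = 18×32 = 576.
t* = √576 = 24 min.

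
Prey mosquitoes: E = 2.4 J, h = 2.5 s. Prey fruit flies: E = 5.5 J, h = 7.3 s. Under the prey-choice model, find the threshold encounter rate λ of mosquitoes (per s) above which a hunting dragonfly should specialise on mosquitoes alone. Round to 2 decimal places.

1.46 per s

The zero-one rule: include fruit flies iff E₂/h₂ > λE₁/(1+λh₁). Equality gives the switch point.
λE₁h₂ = E₂ + λE₂h₁ ⇒ λ = E₂/(E₁h₂ − E₂h₁) = 5.5/(17.52 − 13.75) = 1.459 per s.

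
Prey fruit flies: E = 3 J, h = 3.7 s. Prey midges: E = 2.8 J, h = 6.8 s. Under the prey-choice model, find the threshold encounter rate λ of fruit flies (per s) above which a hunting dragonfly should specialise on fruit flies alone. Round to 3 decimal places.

0.279 per s

Drop midges once their profitability E₂/h₂ falls below the rate achievable on fruit flies alone: E₂/h₂ = λE₁/(1 + λh₁).
Solve for λ: λE₁h₂ = E₂(1 + λh₁) → λ(E₁h₂ − E₂h₁) = E₂ → λ = E₂/(E₁h₂ − E₂h₁).
λ = 2.8/(3×6.8 − 2.8×3.7) = 2.8/10.04 = 0.2789 per s.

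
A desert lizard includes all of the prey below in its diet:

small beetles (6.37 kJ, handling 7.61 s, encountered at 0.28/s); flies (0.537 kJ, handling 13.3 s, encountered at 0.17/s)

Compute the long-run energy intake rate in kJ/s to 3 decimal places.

R = Σλ_iE_i / (1 + Σλ_ih_i)
Numerator: 0.28×6.37 + 0.17×0.537 = 1.875
Denominator: 1 + 0.28×7.61 + 0.17×13.3 = 5.392
R = 1.875/5.392 = 0.3477 kJ/s

0.348 kJ/s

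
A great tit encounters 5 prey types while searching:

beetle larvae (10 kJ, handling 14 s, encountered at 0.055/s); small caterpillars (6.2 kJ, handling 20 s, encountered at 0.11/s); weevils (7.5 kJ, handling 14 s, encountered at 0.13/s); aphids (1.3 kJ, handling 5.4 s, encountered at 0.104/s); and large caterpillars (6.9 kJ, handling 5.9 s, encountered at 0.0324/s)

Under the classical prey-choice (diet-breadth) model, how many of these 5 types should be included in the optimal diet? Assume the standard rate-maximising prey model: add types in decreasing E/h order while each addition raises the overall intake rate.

Rank by E/h (kJ/s): large caterpillars 1.17, beetle larvae 0.714, weevils 0.536, small caterpillars 0.31, aphids 0.241. Include each in turn until the next type's E/h falls below the running intake rate.
Rate on top 1: 0.1877. beetle larvae: 0.714 > 0.1877 → include.
Rate on top 2: 0.3944. weevils: 0.536 > 0.3944 → include.
Rate on top 3: 0.4624. small caterpillars: 0.31 < 0.4624 → exclude; stop.
Optimal diet: large caterpillars, beetle larvae, weevils — 3 of 5 types.

3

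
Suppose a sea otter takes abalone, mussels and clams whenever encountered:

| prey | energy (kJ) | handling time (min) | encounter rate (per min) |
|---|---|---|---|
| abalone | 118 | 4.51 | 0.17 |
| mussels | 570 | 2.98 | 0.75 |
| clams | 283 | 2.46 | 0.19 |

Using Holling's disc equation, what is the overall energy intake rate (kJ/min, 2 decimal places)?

112.18 kJ/min

Energy encountered per unit search time: 0.17×118 + 0.75×570 + 0.19×283 = 501.3 kJ/min.
Handling time per unit search time: 0.17×4.51 + 0.75×2.98 + 0.19×2.46 = 3.469.
Rate = 501.3/(1 + 3.469) = 112.2 kJ/min.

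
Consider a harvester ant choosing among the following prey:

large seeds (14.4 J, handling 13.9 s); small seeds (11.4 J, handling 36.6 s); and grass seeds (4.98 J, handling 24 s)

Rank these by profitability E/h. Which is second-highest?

small seeds

Profitability E/h (J/s): large seeds = 14.4/13.9 = 1.04, small seeds = 11.4/36.6 = 0.311, grass seeds = 4.98/24 = 0.208.
Ranked: large seeds > small seeds > grass seeds.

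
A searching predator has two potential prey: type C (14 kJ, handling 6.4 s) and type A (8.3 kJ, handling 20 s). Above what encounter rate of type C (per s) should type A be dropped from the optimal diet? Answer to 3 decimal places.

0.037 per s

Drop type A once their profitability E₂/h₂ falls below the rate achievable on type C alone: E₂/h₂ = λE₁/(1 + λh₁).
Solve for λ: λE₁h₂ = E₂(1 + λh₁) → λ(E₁h₂ − E₂h₁) = E₂ → λ = E₂/(E₁h₂ − E₂h₁).
λ = 8.3/(14×20 − 8.3×6.4) = 8.3/226.9 = 0.03658 per s.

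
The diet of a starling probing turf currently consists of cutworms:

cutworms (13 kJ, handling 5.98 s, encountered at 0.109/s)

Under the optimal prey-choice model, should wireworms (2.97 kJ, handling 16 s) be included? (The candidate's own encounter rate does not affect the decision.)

On cutworms alone, R = ΣλE/(1+Σλh) = 1.417/1.652 = 0.8578 kJ/s.
wireworms: E/h = 2.97/16 = 0.1856 kJ/s.
0.1856 < 0.8578, so adding wireworms would lower the average — exclude it.

No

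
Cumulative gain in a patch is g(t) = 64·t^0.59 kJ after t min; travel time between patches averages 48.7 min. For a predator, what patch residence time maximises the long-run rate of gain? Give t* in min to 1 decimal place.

Optimal t* satisfies g'(t*) = g(t*)/(T + t*).
g'(t) = 0.59·64·t^-0.41. Setting 0.59·64·t^-0.41 = 64·t^0.59/(48.7+t) gives 0.59(48.7+t) = t, so 0.41·t = 0.59×48.7.
t* = 0.59×48.7/0.41 = 70.08 min.

70.1 min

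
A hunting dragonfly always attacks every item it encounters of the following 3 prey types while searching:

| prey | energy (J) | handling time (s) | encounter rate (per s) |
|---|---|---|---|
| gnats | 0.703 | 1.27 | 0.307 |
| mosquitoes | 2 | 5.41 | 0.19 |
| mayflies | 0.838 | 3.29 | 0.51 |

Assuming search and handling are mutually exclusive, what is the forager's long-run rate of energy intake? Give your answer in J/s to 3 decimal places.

0.250 J/s

R = Σλ_iE_i / (1 + Σλ_ih_i)
Numerator: 0.307×0.703 + 0.19×2 + 0.51×0.838 = 1.023
Denominator: 1 + 0.307×1.27 + 0.19×5.41 + 0.51×3.29 = 4.096
R = 1.023/4.096 = 0.2498 J/s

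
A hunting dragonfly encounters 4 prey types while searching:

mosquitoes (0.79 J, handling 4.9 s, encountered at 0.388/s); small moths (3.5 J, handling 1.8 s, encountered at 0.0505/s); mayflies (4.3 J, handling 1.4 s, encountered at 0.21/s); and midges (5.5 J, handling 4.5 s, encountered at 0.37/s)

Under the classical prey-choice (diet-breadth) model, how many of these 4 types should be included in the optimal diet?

E/h in descending order: mayflies 3.07, small moths 1.94, midges 1.22, mosquitoes 0.161 J/s. The optimal diet is the largest prefix of this list for which every included type satisfies E_i/h_i > R on the types above it.
Rate on top 1: 0.6978. small moths: 1.94 > 0.6978 → include.
Rate on top 2: 0.7797. midges: 1.22 > 0.7797 → include.
Rate on top 3: 1.021. mosquitoes: 0.161 < 1.021 → exclude; stop.
Optimal diet: mayflies, small moths, midges — 3 of 4 types.

3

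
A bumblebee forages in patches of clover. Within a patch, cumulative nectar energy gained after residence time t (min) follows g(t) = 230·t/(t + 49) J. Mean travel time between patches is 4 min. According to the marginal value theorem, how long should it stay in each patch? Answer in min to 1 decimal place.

Optimal t* satisfies g'(t*) = g(t*)/(T + t*).
g'(t) = 230·49/(t + 49)². Setting 230·49/(t+49)² = 230t/[(t+49)(4+t)] gives 49(4+t) = t(t+49), so t² = 49×4 = 196.
t* = √196 = 14 min.

14.0 min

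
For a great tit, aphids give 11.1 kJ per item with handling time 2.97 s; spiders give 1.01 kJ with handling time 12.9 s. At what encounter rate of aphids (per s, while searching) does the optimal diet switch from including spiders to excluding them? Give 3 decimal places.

The zero-one rule: include spiders iff E₂/h₂ > λE₁/(1+λh₁). Equality gives the switch point.
λE₁h₂ = E₂ + λE₂h₁ ⇒ λ = E₂/(E₁h₂ − E₂h₁) = 1.01/(143.2 − 3) = 0.007204 per s.

0.007 per s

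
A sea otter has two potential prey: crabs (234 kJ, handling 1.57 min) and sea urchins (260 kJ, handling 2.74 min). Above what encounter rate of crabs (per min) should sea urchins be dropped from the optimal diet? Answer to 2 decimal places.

1.12 per min

The zero-one rule: include sea urchins iff E₂/h₂ > λE₁/(1+λh₁). Equality gives the switch point.
λE₁h₂ = E₂ + λE₂h₁ ⇒ λ = E₂/(E₁h₂ − E₂h₁) = 260/(641.2 − 408.2) = 1.116 per min.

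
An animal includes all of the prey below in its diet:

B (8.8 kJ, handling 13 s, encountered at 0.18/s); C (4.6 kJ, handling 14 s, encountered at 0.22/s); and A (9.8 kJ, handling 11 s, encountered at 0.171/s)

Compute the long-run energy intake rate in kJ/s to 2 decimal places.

R = (0.18×8.8 + 0.22×4.6 + 0.171×9.8) / (1 + 0.18×13 + 0.22×14 + 0.171×11) = 4.272/8.301 = 0.5146 kJ/s.

0.51 kJ/s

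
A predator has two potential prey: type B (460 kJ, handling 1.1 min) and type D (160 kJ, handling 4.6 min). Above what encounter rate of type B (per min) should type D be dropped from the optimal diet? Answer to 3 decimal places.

Drop type D once their profitability E₂/h₂ falls below the rate achievable on type B alone: E₂/h₂ = λE₁/(1 + λh₁).
Solve for λ: λE₁h₂ = E₂(1 + λh₁) → λ(E₁h₂ − E₂h₁) = E₂ → λ = E₂/(E₁h₂ − E₂h₁).
λ = 160/(460×4.6 − 160×1.1) = 160/1940 = 0.08247 per min.

0.082 per min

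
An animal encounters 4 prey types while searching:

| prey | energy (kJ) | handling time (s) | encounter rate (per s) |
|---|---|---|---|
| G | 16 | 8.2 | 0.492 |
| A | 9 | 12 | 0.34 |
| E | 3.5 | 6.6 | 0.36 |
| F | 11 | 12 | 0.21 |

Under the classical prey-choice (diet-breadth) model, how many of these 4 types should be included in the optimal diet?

Profitabilities (E/h, kJ/s): G 1.95, F 0.917, A 0.75, E 0.53. Add prey in this order while the next type's profitability exceeds the intake rate on those already taken.
Rate on top 1: 1.564. F: 0.917 < 1.564 → exclude; stop.
Optimal diet: G — 1 of 4 types.

1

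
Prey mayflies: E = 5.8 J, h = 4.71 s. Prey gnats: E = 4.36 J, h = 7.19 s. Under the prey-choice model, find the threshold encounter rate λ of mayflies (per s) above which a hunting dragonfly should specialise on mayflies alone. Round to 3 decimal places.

The zero-one rule: include gnats iff E₂/h₂ > λE₁/(1+λh₁). Equality gives the switch point.
λE₁h₂ = E₂ + λE₂h₁ ⇒ λ = E₂/(E₁h₂ − E₂h₁) = 4.36/(41.7 − 20.54) = 0.206 per s.

0.206 per s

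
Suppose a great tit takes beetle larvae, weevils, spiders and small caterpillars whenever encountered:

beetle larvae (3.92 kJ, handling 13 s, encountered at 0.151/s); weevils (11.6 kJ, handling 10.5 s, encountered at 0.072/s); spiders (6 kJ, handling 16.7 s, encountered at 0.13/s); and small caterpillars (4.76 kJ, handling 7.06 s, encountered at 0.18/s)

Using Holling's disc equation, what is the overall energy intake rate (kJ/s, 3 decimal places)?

0.428 kJ/s

R = (0.151×3.92 + 0.072×11.6 + 0.13×6 + 0.18×4.76) / (1 + 0.151×13 + 0.072×10.5 + 0.13×16.7 + 0.18×7.06) = 3.064/7.161 = 0.4279 kJ/s.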